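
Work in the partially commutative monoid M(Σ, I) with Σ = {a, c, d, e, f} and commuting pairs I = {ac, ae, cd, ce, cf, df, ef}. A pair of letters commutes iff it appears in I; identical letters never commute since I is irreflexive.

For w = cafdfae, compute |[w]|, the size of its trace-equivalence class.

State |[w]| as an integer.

63

drop 0:c onto floor
drop 1:a onto floor
drop 2:f onto {1:a}
drop 3:d onto {1:a}
drop 4:f onto {2:f}
drop 5:a onto {3:d, 4:f}
drop 6:e onto {3:d}
ground layer = {0:c, 1:a}
drop-orders for the pieces not yet dropped (sum over which currently-grounded one goes next):
  1 to go: {0} 1  {5} 1  {6} 1
  2 to go: {0,5} 2  {0,6} 2  {4,5} 1  {5,6} 2
  3 to go: {0,4,5} 3  {0,5,6} 6  {2,4,5} 1  {3,5,6} 2  {4,5,6} 3
  4 to go: {0,2,4,5} 4  {0,3,5,6} 8  {0,4,5,6} 12  {2,4,5,6} 4  {3,4,5,6} 5
  5 to go: {0,2,4,5,6} 20  {0,3,4,5,6} 25  {2,3,4,5,6} 9
  if 0:c drops first: 9 orders
  if 1:a drops first: 54 orders
heap linearizations: 63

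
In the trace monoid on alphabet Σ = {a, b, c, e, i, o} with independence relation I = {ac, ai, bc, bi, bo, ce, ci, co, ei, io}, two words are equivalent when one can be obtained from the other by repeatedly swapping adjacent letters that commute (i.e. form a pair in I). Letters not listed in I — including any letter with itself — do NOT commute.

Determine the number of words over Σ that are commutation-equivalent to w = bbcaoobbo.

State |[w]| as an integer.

90

piece 0:b — minimal
piece 1:b rests on {0:b}
piece 2:c — minimal
piece 3:a rests on {1:b}
piece 4:o rests on {3:a}
piece 5:o rests on {4:o}
piece 6:b rests on {3:a}
piece 7:b rests on {6:b}
piece 8:o rests on {5:o}
minimal pieces: {0:b, 2:c}
ways to finish when only these pieces remain (= sum over removing one remaining piece with nothing left below it):
  1 left: {2}→1  {7}→1  {8}→1
  2 left: {2,7}→2  {2,8}→2  {5,8}→1  {6,7}→1  {7,8}→2
  3 left: {2,5,8}→3  {2,6,7}→3  {2,7,8}→6  {4,5,8}→1  {5,7,8}→3  {6,7,8}→3
  4 left: {2,4,5,8}→4  {2,5,7,8}→12  {2,6,7,8}→12  {4,5,7,8}→4  {5,6,7,8}→6
  5 left: {2,4,5,7,8}→20  {2,5,6,7,8}→30  {4,5,6,7,8}→10
  6 left: {2,4,5,6,7,8}→60  {3,4,5,6,7,8}→10
  7 left: {1,3,4,5,6,7,8}→10  {2,3,4,5,6,7,8}→70
  placing 0:b first → 80 extensions
  placing 2:c first → 10 extensions
total linear extensions = 90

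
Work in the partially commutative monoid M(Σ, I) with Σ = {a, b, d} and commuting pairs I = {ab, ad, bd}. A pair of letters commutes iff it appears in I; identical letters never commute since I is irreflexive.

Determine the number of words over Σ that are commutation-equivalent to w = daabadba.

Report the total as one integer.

420

piece 0:d — minimal
piece 1:a — minimal
piece 2:a rests on {1:a}
piece 3:b — minimal
piece 4:a rests on {2:a}
piece 5:d rests on {0:d}
piece 6:b rests on {3:b}
piece 7:a rests on {4:a}
minimal pieces: {0:d, 1:a, 3:b}
ways to finish when only these pieces remain (= sum over removing one remaining piece with nothing left below it):
  1 left: {5}→1  {6}→1  {7}→1
  2 left: {0,5}→1  {3,6}→1  {4,7}→1  {5,6}→2  {5,7}→2  {6,7}→2
  3 left: {0,5,6}→3  {0,5,7}→3  {2,4,7}→1  {3,5,6}→3  {3,6,7}→3  {4,5,7}→3  {4,6,7}→3  {5,6,7}→6
  4 left: {0,3,5,6}→6  {0,4,5,7}→6  {0,5,6,7}→12  {1,2,4,7}→1  {2,4,5,7}→4  {2,4,6,7}→4  {3,4,6,7}→6  {3,5,6,7}→12  {4,5,6,7}→12
  5 left: {0,2,4,5,7}→10  {0,3,5,6,7}→30  {0,4,5,6,7}→30  {1,2,4,5,7}→5  {1,2,4,6,7}→5  {2,3,4,6,7}→10  {2,4,5,6,7}→20  {3,4,5,6,7}→30
  6 left: {0,1,2,4,5,7}→15  {0,2,4,5,6,7}→60  {0,3,4,5,6,7}→90  {1,2,3,4,6,7}→15  {1,2,4,5,6,7}→30  {2,3,4,5,6,7}→60
  placing 0:d first → 105 extensions
  placing 1:a first → 210 extensions
  placing 3:b first → 105 extensions
total linear extensions = 420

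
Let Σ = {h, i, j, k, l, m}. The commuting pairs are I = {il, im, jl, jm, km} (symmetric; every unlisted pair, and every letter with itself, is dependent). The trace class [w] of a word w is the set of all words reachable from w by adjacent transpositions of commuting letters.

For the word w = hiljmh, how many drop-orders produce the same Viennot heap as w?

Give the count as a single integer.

6

piece 0:h — minimal
piece 1:i rests on {0:h}
piece 2:l rests on {0:h}
piece 3:j rests on {1:i}
piece 4:m rests on {2:l}
piece 5:h rests on {3:j, 4:m}
minimal pieces: {0:h}
ways to finish when only these pieces remain (= sum over removing one remaining piece with nothing left below it):
  1 left: {5}→1
  2 left: {3,5}→1  {4,5}→1
  3 left: {1,3,5}→1  {2,4,5}→1  {3,4,5}→2
  4 left: {1,3,4,5}→3  {2,3,4,5}→3
  placing 0:h first → 6 extensions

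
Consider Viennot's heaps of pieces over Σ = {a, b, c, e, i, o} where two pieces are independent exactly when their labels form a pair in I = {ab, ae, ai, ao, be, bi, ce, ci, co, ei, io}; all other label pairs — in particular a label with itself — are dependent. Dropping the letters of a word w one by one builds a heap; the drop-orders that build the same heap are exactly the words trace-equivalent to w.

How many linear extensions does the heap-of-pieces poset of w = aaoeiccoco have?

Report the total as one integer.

0(a) covers ∅
1(a) covers 0:a
2(o) covers ∅
3(e) covers 2:o
4(i) covers ∅
5(c) covers 1:a
6(c) covers 5:c
7(o) covers 3:e
8(c) covers 6:c
9(o) covers 7:o
floor of heap: 0:a, 2:o, 4:i
completions by unplaced set U, small U first (add the entries for U minus each lowest piece of U):
  |U|=1: {4}:1  {8}:1  {9}:1
  |U|=2: {4,8}:2  {4,9}:2  {6,8}:1  {7,9}:1  {8,9}:2
  |U|=3: {3,7,9}:1  {4,6,8}:3  {4,7,9}:3  {4,8,9}:6  {5,6,8}:1  {6,8,9}:3  {7,8,9}:3
  |U|=4: {1,5,6,8}:1  {2,3,7,9}:1  {3,4,7,9}:4  {3,7,8,9}:4  {4,5,6,8}:4  {4,6,8,9}:12  {4,7,8,9}:12  {5,6,8,9}:4  {6,7,8,9}:6
  |U|=5: {0,1,5,6,8}:1  {1,4,5,6,8}:5  {1,5,6,8,9}:5  {2,3,4,7,9}:5  {2,3,7,8,9}:5  {3,4,7,8,9}:20  {3,6,7,8,9}:10  {4,5,6,8,9}:20  {4,6,7,8,9}:30  {5,6,7,8,9}:10
  |U|=6: {0,1,4,5,6,8}:6  {0,1,5,6,8,9}:6  {1,4,5,6,8,9}:30  {1,5,6,7,8,9}:15  {2,3,4,7,8,9}:30  {2,3,6,7,8,9}:15  {3,4,6,7,8,9}:60  {3,5,6,7,8,9}:20  {4,5,6,7,8,9}:60
  |U|=7: {0,1,4,5,6,8,9}:42  {0,1,5,6,7,8,9}:21  {1,3,5,6,7,8,9}:35  {1,4,5,6,7,8,9}:105  {2,3,4,6,7,8,9}:105  {2,3,5,6,7,8,9}:35  {3,4,5,6,7,8,9}:140
  |U|=8: {0,1,3,5,6,7,8,9}:56  {0,1,4,5,6,7,8,9}:168  {1,2,3,5,6,7,8,9}:70  {1,3,4,5,6,7,8,9}:280  {2,3,4,5,6,7,8,9}:280
  start at 0(a): 630
  start at 2(o): 504
  start at 4(i): 126
sum over floor = 1260

1260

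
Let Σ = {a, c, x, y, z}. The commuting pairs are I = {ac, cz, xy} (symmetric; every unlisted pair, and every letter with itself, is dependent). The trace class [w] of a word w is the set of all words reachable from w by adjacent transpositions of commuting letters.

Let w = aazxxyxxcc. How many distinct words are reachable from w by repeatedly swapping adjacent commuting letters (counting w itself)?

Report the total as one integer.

piece 0:a — minimal
piece 1:a rests on {0:a}
piece 2:z rests on {1:a}
piece 3:x rests on {2:z}
piece 4:x rests on {3:x}
piece 5:y rests on {2:z}
piece 6:x rests on {4:x}
piece 7:x rests on {6:x}
piece 8:c rests on {5:y, 7:x}
piece 9:c rests on {8:c}
minimal pieces: {0:a}
ways to finish when only these pieces remain (= sum over removing one remaining piece with nothing left below it):
  1 left: {9}→1
  2 left: {8,9}→1
  3 left: {5,8,9}→1  {7,8,9}→1
  4 left: {5,7,8,9}→2  {6,7,8,9}→1
  5 left: {4,6,7,8,9}→1  {5,6,7,8,9}→3
  6 left: {3,4,6,7,8,9}→1  {4,5,6,7,8,9}→4
  7 left: {3,4,5,6,7,8,9}→5
  8 left: {2,3,4,5,6,7,8,9}→5
  placing 0:a first → 5 extensions

5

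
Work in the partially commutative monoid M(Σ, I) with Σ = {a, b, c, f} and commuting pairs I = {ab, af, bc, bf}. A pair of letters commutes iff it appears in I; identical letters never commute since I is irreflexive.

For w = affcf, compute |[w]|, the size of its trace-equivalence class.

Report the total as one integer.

3

drop 0:a onto floor
drop 1:f onto floor
drop 2:f onto {1:f}
drop 3:c onto {0:a, 2:f}
drop 4:f onto {3:c}
ground layer = {0:a, 1:f}
drop-orders for the pieces not yet dropped (sum over which currently-grounded one goes next):
  1 to go: {4} 1
  2 to go: {3,4} 1
  3 to go: {0,3,4} 1  {2,3,4} 1
  if 0:a drops first: 1 orders
  if 1:f drops first: 2 orders
heap linearizations: 3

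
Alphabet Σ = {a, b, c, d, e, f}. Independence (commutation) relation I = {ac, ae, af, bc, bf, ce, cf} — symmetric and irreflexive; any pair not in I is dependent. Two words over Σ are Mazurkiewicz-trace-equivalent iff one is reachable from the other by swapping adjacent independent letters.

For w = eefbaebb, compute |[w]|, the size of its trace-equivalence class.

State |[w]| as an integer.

drop 0:e onto floor
drop 1:e onto {0:e}
drop 2:f onto {1:e}
drop 3:b onto {1:e}
drop 4:a onto {3:b}
drop 5:e onto {2:f, 3:b}
drop 6:b onto {4:a, 5:e}
drop 7:b onto {6:b}
ground layer = {0:e}
drop-orders for the pieces not yet dropped (sum over which currently-grounded one goes next):
  1 to go: {7} 1
  2 to go: {6,7} 1
  3 to go: {4,6,7} 1  {5,6,7} 1
  4 to go: {2,5,6,7} 1  {4,5,6,7} 2
  5 to go: {2,4,5,6,7} 3  {3,4,5,6,7} 2
  6 to go: {2,3,4,5,6,7} 5
  if 0:e drops first: 5 orders

5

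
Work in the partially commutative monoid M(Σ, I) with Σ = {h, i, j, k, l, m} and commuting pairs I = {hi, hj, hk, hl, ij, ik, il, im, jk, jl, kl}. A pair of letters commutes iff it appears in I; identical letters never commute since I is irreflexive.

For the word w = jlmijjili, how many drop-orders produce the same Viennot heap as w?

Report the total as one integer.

504

#0=j has no predecessor
#1=l has no predecessor
#2=m depends on [0:j, 1:l]
#3=i has no predecessor
#4=j depends on [2:m]
#5=j depends on [4:j]
#6=i depends on [3:i]
#7=l depends on [2:m]
#8=i depends on [6:i]
sources: [0:j, 1:l, 3:i]
N(rest) = Σ N(rest − s) over sources s of rest; N(one piece) = 1:
  size 1 → [5]=1  [7]=1  [8]=1
  size 2 → [4,5]=1  [5,7]=2  [5,8]=2  [6,8]=1  [7,8]=2
  size 3 → [3,6,8]=1  [4,5,7]=3  [4,5,8]=3  [5,6,8]=3  [5,7,8]=6  [6,7,8]=3
  size 4 → [2,4,5,7]=3  [3,5,6,8]=4  [3,6,7,8]=4  [4,5,6,8]=6  [4,5,7,8]=12  [5,6,7,8]=12
  size 5 → [0,2,4,5,7]=3  [1,2,4,5,7]=3  [2,4,5,7,8]=15  [3,4,5,6,8]=10  [3,5,6,7,8]=20  [4,5,6,7,8]=30
  size 6 → [0,1,2,4,5,7]=6  [0,2,4,5,7,8]=18  [1,2,4,5,7,8]=18  [2,4,5,6,7,8]=45  [3,4,5,6,7,8]=60
  size 7 → [0,1,2,4,5,7,8]=42  [0,2,4,5,6,7,8]=63  [1,2,4,5,6,7,8]=63  [2,3,4,5,6,7,8]=105
  first=0(j) contributes 168
  first=1(l) contributes 168
  first=3(i) contributes 168
|[w]| = 504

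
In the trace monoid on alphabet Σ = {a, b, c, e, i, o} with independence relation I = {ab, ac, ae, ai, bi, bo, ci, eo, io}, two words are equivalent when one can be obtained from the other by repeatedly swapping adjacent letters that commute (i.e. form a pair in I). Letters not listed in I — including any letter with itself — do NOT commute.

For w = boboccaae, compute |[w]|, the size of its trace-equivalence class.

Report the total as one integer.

drop 0:b onto floor
drop 1:o onto floor
drop 2:b onto {0:b}
drop 3:o onto {1:o}
drop 4:c onto {2:b, 3:o}
drop 5:c onto {4:c}
drop 6:a onto {3:o}
drop 7:a onto {6:a}
drop 8:e onto {5:c}
ground layer = {0:b, 1:o}
drop-orders for the pieces not yet dropped (sum over which currently-grounded one goes next):
  1 to go: {7} 1  {8} 1
  2 to go: {5,8} 1  {6,7} 1  {7,8} 2
  3 to go: {4,5,8} 1  {5,7,8} 3  {6,7,8} 3
  4 to go: {2,4,5,8} 1  {4,5,7,8} 4  {5,6,7,8} 6
  5 to go: {0,2,4,5,8} 1  {2,4,5,7,8} 5  {4,5,6,7,8} 10
  6 to go: {0,2,4,5,7,8} 6  {2,4,5,6,7,8} 15  {3,4,5,6,7,8} 10
  7 to go: {0,2,4,5,6,7,8} 21  {1,3,4,5,6,7,8} 10  {2,3,4,5,6,7,8} 25
  if 0:b drops first: 35 orders
  if 1:o drops first: 46 orders
heap linearizations: 81

81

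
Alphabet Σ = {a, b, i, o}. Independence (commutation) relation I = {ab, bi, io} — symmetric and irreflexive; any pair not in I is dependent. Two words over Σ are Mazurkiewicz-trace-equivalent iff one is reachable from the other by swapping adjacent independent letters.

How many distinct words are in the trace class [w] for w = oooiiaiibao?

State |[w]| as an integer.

0(o) covers ∅
1(o) covers 0:o
2(o) covers 1:o
3(i) covers ∅
4(i) covers 3:i
5(a) covers 2:o, 4:i
6(i) covers 5:a
7(i) covers 6:i
8(b) covers 2:o
9(a) covers 7:i
10(o) covers 8:b, 9:a
floor of heap: 0:o, 3:i
completions by unplaced set U, small U first (add the entries for U minus each lowest piece of U):
  |U|=1: {10}:1
  |U|=2: {8,10}:1  {9,10}:1
  |U|=3: {7,9,10}:1  {8,9,10}:2
  |U|=4: {6,7,9,10}:1  {7,8,9,10}:3
  |U|=5: {5,6,7,9,10}:1  {6,7,8,9,10}:4
  |U|=6: {4,5,6,7,9,10}:1  {5,6,7,8,9,10}:5
  |U|=7: {2,5,6,7,8,9,10}:5  {3,4,5,6,7,9,10}:1  {4,5,6,7,8,9,10}:6
  |U|=8: {1,2,5,6,7,8,9,10}:5  {2,4,5,6,7,8,9,10}:11  {3,4,5,6,7,8,9,10}:7
  |U|=9: {0,1,2,5,6,7,8,9,10}:5  {1,2,4,5,6,7,8,9,10}:16  {2,3,4,5,6,7,8,9,10}:18
  start at 0(o): 34
  start at 3(i): 21
sum over floor = 55

55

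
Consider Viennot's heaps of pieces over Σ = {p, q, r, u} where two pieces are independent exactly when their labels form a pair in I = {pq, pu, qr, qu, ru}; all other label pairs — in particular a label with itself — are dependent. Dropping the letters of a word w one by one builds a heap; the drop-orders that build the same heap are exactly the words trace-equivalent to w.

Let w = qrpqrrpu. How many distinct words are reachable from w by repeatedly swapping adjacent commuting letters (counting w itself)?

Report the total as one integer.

168

piece 0:q — minimal
piece 1:r — minimal
piece 2:p rests on {1:r}
piece 3:q rests on {0:q}
piece 4:r rests on {2:p}
piece 5:r rests on {4:r}
piece 6:p rests on {5:r}
piece 7:u — minimal
minimal pieces: {0:q, 1:r, 7:u}
ways to finish when only these pieces remain (= sum over removing one remaining piece with nothing left below it):
  1 left: {3}→1  {6}→1  {7}→1
  2 left: {0,3}→1  {3,6}→2  {3,7}→2  {5,6}→1  {6,7}→2
  3 left: {0,3,6}→3  {0,3,7}→3  {3,5,6}→3  {3,6,7}→6  {4,5,6}→1  {5,6,7}→3
  4 left: {0,3,5,6}→6  {0,3,6,7}→12  {2,4,5,6}→1  {3,4,5,6}→4  {3,5,6,7}→12  {4,5,6,7}→4
  5 left: {0,3,4,5,6}→10  {0,3,5,6,7}→30  {1,2,4,5,6}→1  {2,3,4,5,6}→5  {2,4,5,6,7}→5  {3,4,5,6,7}→20
  6 left: {0,2,3,4,5,6}→15  {0,3,4,5,6,7}→60  {1,2,3,4,5,6}→6  {1,2,4,5,6,7}→6  {2,3,4,5,6,7}→30
  placing 0:q first → 42 extensions
  placing 1:r first → 105 extensions
  placing 7:u first → 21 extensions
total linear extensions = 168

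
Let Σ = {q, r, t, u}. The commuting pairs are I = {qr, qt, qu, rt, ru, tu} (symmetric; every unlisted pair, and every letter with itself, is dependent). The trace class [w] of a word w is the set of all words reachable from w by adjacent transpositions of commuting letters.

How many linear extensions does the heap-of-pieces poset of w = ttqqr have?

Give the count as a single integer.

0(t) covers ∅
1(t) covers 0:t
2(q) covers ∅
3(q) covers 2:q
4(r) covers ∅
floor of heap: 0:t, 2:q, 4:r
completions by unplaced set U, small U first (add the entries for U minus each lowest piece of U):
  |U|=1: {1}:1  {3}:1  {4}:1
  |U|=2: {0,1}:1  {1,3}:2  {1,4}:2  {2,3}:1  {3,4}:2
  |U|=3: {0,1,3}:3  {0,1,4}:3  {1,2,3}:3  {1,3,4}:6  {2,3,4}:3
  start at 0(t): 12
  start at 2(q): 12
  start at 4(r): 6
sum over floor = 30

30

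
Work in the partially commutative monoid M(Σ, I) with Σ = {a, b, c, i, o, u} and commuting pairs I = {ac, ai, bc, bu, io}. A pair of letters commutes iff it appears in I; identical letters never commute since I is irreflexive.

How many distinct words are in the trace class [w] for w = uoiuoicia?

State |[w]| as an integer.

14

0(u) covers ∅
1(o) covers 0:u
2(i) covers 0:u
3(u) covers 1:o, 2:i
4(o) covers 3:u
5(i) covers 3:u
6(c) covers 4:o, 5:i
7(i) covers 6:c
8(a) covers 4:o
floor of heap: 0:u
completions by unplaced set U, small U first (add the entries for U minus each lowest piece of U):
  |U|=1: {7}:1  {8}:1
  |U|=2: {6,7}:1  {7,8}:2
  |U|=3: {5,6,7}:1  {6,7,8}:3
  |U|=4: {4,6,7,8}:3  {5,6,7,8}:4
  |U|=5: {4,5,6,7,8}:7
  |U|=6: {3,4,5,6,7,8}:7
  |U|=7: {1,3,4,5,6,7,8}:7  {2,3,4,5,6,7,8}:7
  start at 0(u): 14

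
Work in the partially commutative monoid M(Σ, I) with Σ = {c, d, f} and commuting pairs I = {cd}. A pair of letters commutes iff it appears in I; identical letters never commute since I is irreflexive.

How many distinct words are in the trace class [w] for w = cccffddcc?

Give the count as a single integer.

6

drop 0:c onto floor
drop 1:c onto {0:c}
drop 2:c onto {1:c}
drop 3:f onto {2:c}
drop 4:f onto {3:f}
drop 5:d onto {4:f}
drop 6:d onto {5:d}
drop 7:c onto {4:f}
drop 8:c onto {7:c}
ground layer = {0:c}
drop-orders for the pieces not yet dropped (sum over which currently-grounded one goes next):
  1 to go: {6} 1  {8} 1
  2 to go: {5,6} 1  {6,8} 2  {7,8} 1
  3 to go: {5,6,8} 3  {6,7,8} 3
  4 to go: {5,6,7,8} 6
  5 to go: {4,5,6,7,8} 6
  6 to go: {3,4,5,6,7,8} 6
  7 to go: {2,3,4,5,6,7,8} 6
  if 0:c drops first: 6 orders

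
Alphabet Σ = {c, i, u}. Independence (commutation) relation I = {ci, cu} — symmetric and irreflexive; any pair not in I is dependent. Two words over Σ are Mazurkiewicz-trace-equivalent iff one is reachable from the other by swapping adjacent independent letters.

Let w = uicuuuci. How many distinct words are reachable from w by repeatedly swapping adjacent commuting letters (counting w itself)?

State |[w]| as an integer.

0(u) covers ∅
1(i) covers 0:u
2(c) covers ∅
3(u) covers 1:i
4(u) covers 3:u
5(u) covers 4:u
6(c) covers 2:c
7(i) covers 5:u
floor of heap: 0:u, 2:c
completions by unplaced set U, small U first (add the entries for U minus each lowest piece of U):
  |U|=1: {6}:1  {7}:1
  |U|=2: {2,6}:1  {5,7}:1  {6,7}:2
  |U|=3: {2,6,7}:3  {4,5,7}:1  {5,6,7}:3
  |U|=4: {2,5,6,7}:6  {3,4,5,7}:1  {4,5,6,7}:4
  |U|=5: {1,3,4,5,7}:1  {2,4,5,6,7}:10  {3,4,5,6,7}:5
  |U|=6: {0,1,3,4,5,7}:1  {1,3,4,5,6,7}:6  {2,3,4,5,6,7}:15
  start at 0(u): 21
  start at 2(c): 7
sum over floor = 28

28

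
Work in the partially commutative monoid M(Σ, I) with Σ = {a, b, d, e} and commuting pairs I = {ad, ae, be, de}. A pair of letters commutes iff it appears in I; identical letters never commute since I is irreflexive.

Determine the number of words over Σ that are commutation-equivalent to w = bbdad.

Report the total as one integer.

3

#0=b has no predecessor
#1=b depends on [0:b]
#2=d depends on [1:b]
#3=a depends on [1:b]
#4=d depends on [2:d]
sources: [0:b]
N(rest) = Σ N(rest − s) over sources s of rest; N(one piece) = 1:
  size 1 → [3]=1  [4]=1
  size 2 → [2,4]=1  [3,4]=2
  size 3 → [2,3,4]=3
  first=0(b) contributes 3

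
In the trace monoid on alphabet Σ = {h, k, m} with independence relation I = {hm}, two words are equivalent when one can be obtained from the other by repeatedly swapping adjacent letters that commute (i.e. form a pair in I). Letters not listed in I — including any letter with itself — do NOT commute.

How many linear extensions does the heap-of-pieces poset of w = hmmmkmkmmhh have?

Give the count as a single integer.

24

#0=h has no predecessor
#1=m has no predecessor
#2=m depends on [1:m]
#3=m depends on [2:m]
#4=k depends on [0:h, 3:m]
#5=m depends on [4:k]
#6=k depends on [5:m]
#7=m depends on [6:k]
#8=m depends on [7:m]
#9=h depends on [6:k]
#10=h depends on [9:h]
sources: [0:h, 1:m]
N(rest) = Σ N(rest − s) over sources s of rest; N(one piece) = 1:
  size 1 → [8]=1  [10]=1
  size 2 → [7,8]=1  [8,10]=2  [9,10]=1
  size 3 → [7,8,10]=3  [8,9,10]=3
  size 4 → [7,8,9,10]=6
  size 5 → [6,7,8,9,10]=6
  size 6 → [5,6,7,8,9,10]=6
  size 7 → [4,5,6,7,8,9,10]=6
  size 8 → [0,4,5,6,7,8,9,10]=6  [3,4,5,6,7,8,9,10]=6
  size 9 → [0,3,4,5,6,7,8,9,10]=12  [2,3,4,5,6,7,8,9,10]=6
  first=0(h) contributes 6
  first=1(m) contributes 18
|[w]| = 24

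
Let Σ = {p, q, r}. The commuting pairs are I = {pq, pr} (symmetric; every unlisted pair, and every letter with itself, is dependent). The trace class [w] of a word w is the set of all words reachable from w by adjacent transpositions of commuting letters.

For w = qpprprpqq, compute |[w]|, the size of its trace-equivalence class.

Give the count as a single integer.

126

0(q) covers ∅
1(p) covers ∅
2(p) covers 1:p
3(r) covers 0:q
4(p) covers 2:p
5(r) covers 3:r
6(p) covers 4:p
7(q) covers 5:r
8(q) covers 7:q
floor of heap: 0:q, 1:p
completions by unplaced set U, small U first (add the entries for U minus each lowest piece of U):
  |U|=1: {6}:1  {8}:1
  |U|=2: {4,6}:1  {6,8}:2  {7,8}:1
  |U|=3: {2,4,6}:1  {4,6,8}:3  {5,7,8}:1  {6,7,8}:3
  |U|=4: {1,2,4,6}:1  {2,4,6,8}:4  {3,5,7,8}:1  {4,6,7,8}:6  {5,6,7,8}:4
  |U|=5: {0,3,5,7,8}:1  {1,2,4,6,8}:5  {2,4,6,7,8}:10  {3,5,6,7,8}:5  {4,5,6,7,8}:10
  |U|=6: {0,3,5,6,7,8}:6  {1,2,4,6,7,8}:15  {2,4,5,6,7,8}:20  {3,4,5,6,7,8}:15
  |U|=7: {0,3,4,5,6,7,8}:21  {1,2,4,5,6,7,8}:35  {2,3,4,5,6,7,8}:35
  start at 0(q): 70
  start at 1(p): 56
sum over floor = 126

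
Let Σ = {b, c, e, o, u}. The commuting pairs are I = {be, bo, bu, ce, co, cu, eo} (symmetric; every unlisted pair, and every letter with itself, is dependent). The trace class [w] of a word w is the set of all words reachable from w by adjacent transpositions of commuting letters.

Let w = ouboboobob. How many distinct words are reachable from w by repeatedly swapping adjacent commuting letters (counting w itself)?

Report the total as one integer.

drop 0:o onto floor
drop 1:u onto {0:o}
drop 2:b onto floor
drop 3:o onto {1:u}
drop 4:b onto {2:b}
drop 5:o onto {3:o}
drop 6:o onto {5:o}
drop 7:b onto {4:b}
drop 8:o onto {6:o}
drop 9:b onto {7:b}
ground layer = {0:o, 2:b}
drop-orders for the pieces not yet dropped (sum over which currently-grounded one goes next):
  1 to go: {8} 1  {9} 1
  2 to go: {6,8} 1  {7,9} 1  {8,9} 2
  3 to go: {4,7,9} 1  {5,6,8} 1  {6,8,9} 3  {7,8,9} 3
  4 to go: {2,4,7,9} 1  {3,5,6,8} 1  {4,7,8,9} 4  {5,6,8,9} 4  {6,7,8,9} 6
  5 to go: {1,3,5,6,8} 1  {2,4,7,8,9} 5  {3,5,6,8,9} 5  {4,6,7,8,9} 10  {5,6,7,8,9} 10
  6 to go: {0,1,3,5,6,8} 1  {1,3,5,6,8,9} 6  {2,4,6,7,8,9} 15  {3,5,6,7,8,9} 15  {4,5,6,7,8,9} 20
  7 to go: {0,1,3,5,6,8,9} 7  {1,3,5,6,7,8,9} 21  {2,4,5,6,7,8,9} 35  {3,4,5,6,7,8,9} 35
  8 to go: {0,1,3,5,6,7,8,9} 28  {1,3,4,5,6,7,8,9} 56  {2,3,4,5,6,7,8,9} 70
  if 0:o drops first: 126 orders
  if 2:b drops first: 84 orders
heap linearizations: 210

210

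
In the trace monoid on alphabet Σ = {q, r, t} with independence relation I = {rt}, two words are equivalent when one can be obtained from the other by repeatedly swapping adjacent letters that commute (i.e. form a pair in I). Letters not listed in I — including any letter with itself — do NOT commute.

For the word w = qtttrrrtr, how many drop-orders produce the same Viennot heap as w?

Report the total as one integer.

piece 0:q — minimal
piece 1:t rests on {0:q}
piece 2:t rests on {1:t}
piece 3:t rests on {2:t}
piece 4:r rests on {0:q}
piece 5:r rests on {4:r}
piece 6:r rests on {5:r}
piece 7:t rests on {3:t}
piece 8:r rests on {6:r}
minimal pieces: {0:q}
ways to finish when only these pieces remain (= sum over removing one remaining piece with nothing left below it):
  1 left: {7}→1  {8}→1
  2 left: {3,7}→1  {6,8}→1  {7,8}→2
  3 left: {2,3,7}→1  {3,7,8}→3  {5,6,8}→1  {6,7,8}→3
  4 left: {1,2,3,7}→1  {2,3,7,8}→4  {3,6,7,8}→6  {4,5,6,8}→1  {5,6,7,8}→4
  5 left: {1,2,3,7,8}→5  {2,3,6,7,8}→10  {3,5,6,7,8}→10  {4,5,6,7,8}→5
  6 left: {1,2,3,6,7,8}→15  {2,3,5,6,7,8}→20  {3,4,5,6,7,8}→15
  7 left: {1,2,3,5,6,7,8}→35  {2,3,4,5,6,7,8}→35
  placing 0:q first → 70 extensions

70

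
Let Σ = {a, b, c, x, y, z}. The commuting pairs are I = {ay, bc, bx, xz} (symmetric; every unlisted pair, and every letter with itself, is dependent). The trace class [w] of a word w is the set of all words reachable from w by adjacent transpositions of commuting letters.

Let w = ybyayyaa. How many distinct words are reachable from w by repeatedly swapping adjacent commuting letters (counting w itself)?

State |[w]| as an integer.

drop 0:y onto floor
drop 1:b onto {0:y}
drop 2:y onto {1:b}
drop 3:a onto {1:b}
drop 4:y onto {2:y}
drop 5:y onto {4:y}
drop 6:a onto {3:a}
drop 7:a onto {6:a}
ground layer = {0:y}
drop-orders for the pieces not yet dropped (sum over which currently-grounded one goes next):
  1 to go: {5} 1  {7} 1
  2 to go: {4,5} 1  {5,7} 2  {6,7} 1
  3 to go: {2,4,5} 1  {3,6,7} 1  {4,5,7} 3  {5,6,7} 3
  4 to go: {2,4,5,7} 4  {3,5,6,7} 4  {4,5,6,7} 6
  5 to go: {2,4,5,6,7} 10  {3,4,5,6,7} 10
  6 to go: {2,3,4,5,6,7} 20
  if 0:y drops first: 20 orders

20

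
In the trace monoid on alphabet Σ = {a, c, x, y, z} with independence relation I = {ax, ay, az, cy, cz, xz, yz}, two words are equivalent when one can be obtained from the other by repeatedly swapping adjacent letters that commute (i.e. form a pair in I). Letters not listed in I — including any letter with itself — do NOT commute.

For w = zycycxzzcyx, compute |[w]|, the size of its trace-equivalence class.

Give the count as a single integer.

piece 0:z — minimal
piece 1:y — minimal
piece 2:c — minimal
piece 3:y rests on {1:y}
piece 4:c rests on {2:c}
piece 5:x rests on {3:y, 4:c}
piece 6:z rests on {0:z}
piece 7:z rests on {6:z}
piece 8:c rests on {5:x}
piece 9:y rests on {5:x}
piece 10:x rests on {8:c, 9:y}
minimal pieces: {0:z, 1:y, 2:c}
ways to finish when only these pieces remain (= sum over removing one remaining piece with nothing left below it):
  1 left: {7}→1  {10}→1
  2 left: {6,7}→1  {7,10}→2  {8,10}→1  {9,10}→1
  3 left: {0,6,7}→1  {6,7,10}→3  {7,8,10}→3  {7,9,10}→3  {8,9,10}→2
  4 left: {0,6,7,10}→4  {5,8,9,10}→2  {6,7,8,10}→6  {6,7,9,10}→6  {7,8,9,10}→8
  5 left: {0,6,7,8,10}→10  {0,6,7,9,10}→10  {3,5,8,9,10}→2  {4,5,8,9,10}→2  {5,7,8,9,10}→10  {6,7,8,9,10}→20
  6 left: {0,6,7,8,9,10}→40  {1,3,5,8,9,10}→2  {2,4,5,8,9,10}→2  {3,4,5,8,9,10}→4  {3,5,7,8,9,10}→12  {4,5,7,8,9,10}→12  {5,6,7,8,9,10}→30
  7 left: {0,5,6,7,8,9,10}→70  {1,3,4,5,8,9,10}→6  {1,3,5,7,8,9,10}→14  {2,3,4,5,8,9,10}→6  {2,4,5,7,8,9,10}→14  {3,4,5,7,8,9,10}→28  {3,5,6,7,8,9,10}→42  {4,5,6,7,8,9,10}→42
  8 left: {0,3,5,6,7,8,9,10}→112  {0,4,5,6,7,8,9,10}→112  {1,2,3,4,5,8,9,10}→12  {1,3,4,5,7,8,9,10}→48  {1,3,5,6,7,8,9,10}→56  {2,3,4,5,7,8,9,10}→48  {2,4,5,6,7,8,9,10}→56  {3,4,5,6,7,8,9,10}→112
  9 left: {0,1,3,5,6,7,8,9,10}→168  {0,2,4,5,6,7,8,9,10}→168  {0,3,4,5,6,7,8,9,10}→336  {1,2,3,4,5,7,8,9,10}→108  {1,3,4,5,6,7,8,9,10}→216  {2,3,4,5,6,7,8,9,10}→216
  placing 0:z first → 540 extensions
  placing 1:y first → 720 extensions
  placing 2:c first → 720 extensions
total linear extensions = 1980

1980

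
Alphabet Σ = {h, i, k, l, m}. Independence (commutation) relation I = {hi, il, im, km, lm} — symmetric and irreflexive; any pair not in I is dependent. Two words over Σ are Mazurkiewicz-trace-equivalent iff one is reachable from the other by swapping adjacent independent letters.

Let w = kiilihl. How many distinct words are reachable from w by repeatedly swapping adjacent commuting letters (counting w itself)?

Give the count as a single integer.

0(k) covers ∅
1(i) covers 0:k
2(i) covers 1:i
3(l) covers 0:k
4(i) covers 2:i
5(h) covers 3:l
6(l) covers 5:h
floor of heap: 0:k
completions by unplaced set U, small U first (add the entries for U minus each lowest piece of U):
  |U|=1: {4}:1  {6}:1
  |U|=2: {2,4}:1  {4,6}:2  {5,6}:1
  |U|=3: {1,2,4}:1  {2,4,6}:3  {3,5,6}:1  {4,5,6}:3
  |U|=4: {1,2,4,6}:4  {2,4,5,6}:6  {3,4,5,6}:4
  |U|=5: {1,2,4,5,6}:10  {2,3,4,5,6}:10
  start at 0(k): 20

20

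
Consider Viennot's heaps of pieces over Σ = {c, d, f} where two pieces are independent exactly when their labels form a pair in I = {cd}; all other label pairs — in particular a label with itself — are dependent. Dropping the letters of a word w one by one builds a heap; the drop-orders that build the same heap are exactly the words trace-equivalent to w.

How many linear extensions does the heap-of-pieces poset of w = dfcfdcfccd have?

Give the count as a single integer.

0(d) covers ∅
1(f) covers 0:d
2(c) covers 1:f
3(f) covers 2:c
4(d) covers 3:f
5(c) covers 3:f
6(f) covers 4:d, 5:c
7(c) covers 6:f
8(c) covers 7:c
9(d) covers 6:f
floor of heap: 0:d
completions by unplaced set U, small U first (add the entries for U minus each lowest piece of U):
  |U|=1: {8}:1  {9}:1
  |U|=2: {7,8}:1  {8,9}:2
  |U|=3: {7,8,9}:3
  |U|=4: {6,7,8,9}:3
  |U|=5: {4,6,7,8,9}:3  {5,6,7,8,9}:3
  |U|=6: {4,5,6,7,8,9}:6
  |U|=7: {3,4,5,6,7,8,9}:6
  |U|=8: {2,3,4,5,6,7,8,9}:6
  start at 0(d): 6

6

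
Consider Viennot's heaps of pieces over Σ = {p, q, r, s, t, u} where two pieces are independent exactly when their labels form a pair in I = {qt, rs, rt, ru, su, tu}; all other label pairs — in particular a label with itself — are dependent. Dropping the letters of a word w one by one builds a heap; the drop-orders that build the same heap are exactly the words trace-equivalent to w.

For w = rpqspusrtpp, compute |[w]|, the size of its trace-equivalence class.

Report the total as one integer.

12

#0=r has no predecessor
#1=p depends on [0:r]
#2=q depends on [1:p]
#3=s depends on [2:q]
#4=p depends on [3:s]
#5=u depends on [4:p]
#6=s depends on [4:p]
#7=r depends on [4:p]
#8=t depends on [6:s]
#9=p depends on [5:u, 7:r, 8:t]
#10=p depends on [9:p]
sources: [0:r]
N(rest) = Σ N(rest − s) over sources s of rest; N(one piece) = 1:
  size 1 → [10]=1
  size 2 → [9,10]=1
  size 3 → [5,9,10]=1  [7,9,10]=1  [8,9,10]=1
  size 4 → [5,7,9,10]=2  [5,8,9,10]=2  [6,8,9,10]=1  [7,8,9,10]=2
  size 5 → [5,6,8,9,10]=3  [5,7,8,9,10]=6  [6,7,8,9,10]=3
  size 6 → [5,6,7,8,9,10]=12
  size 7 → [4,5,6,7,8,9,10]=12
  size 8 → [3,4,5,6,7,8,9,10]=12
  size 9 → [2,3,4,5,6,7,8,9,10]=12
  first=0(r) contributes 12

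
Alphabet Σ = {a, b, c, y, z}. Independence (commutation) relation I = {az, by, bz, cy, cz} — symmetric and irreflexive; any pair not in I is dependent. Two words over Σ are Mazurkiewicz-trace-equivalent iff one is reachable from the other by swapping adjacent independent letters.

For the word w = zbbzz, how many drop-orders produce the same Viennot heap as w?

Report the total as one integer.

10

piece 0:z — minimal
piece 1:b — minimal
piece 2:b rests on {1:b}
piece 3:z rests on {0:z}
piece 4:z rests on {3:z}
minimal pieces: {0:z, 1:b}
ways to finish when only these pieces remain (= sum over removing one remaining piece with nothing left below it):
  1 left: {2}→1  {4}→1
  2 left: {1,2}→1  {2,4}→2  {3,4}→1
  3 left: {0,3,4}→1  {1,2,4}→3  {2,3,4}→3
  placing 0:z first → 6 extensions
  placing 1:b first → 4 extensions
total linear extensions = 10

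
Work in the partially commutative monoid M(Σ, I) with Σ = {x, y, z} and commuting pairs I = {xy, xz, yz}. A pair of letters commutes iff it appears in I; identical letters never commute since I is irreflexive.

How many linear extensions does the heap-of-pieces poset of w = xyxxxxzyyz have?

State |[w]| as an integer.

piece 0:x — minimal
piece 1:y — minimal
piece 2:x rests on {0:x}
piece 3:x rests on {2:x}
piece 4:x rests on {3:x}
piece 5:x rests on {4:x}
piece 6:z — minimal
piece 7:y rests on {1:y}
piece 8:y rests on {7:y}
piece 9:z rests on {6:z}
minimal pieces: {0:x, 1:y, 6:z}
ways to finish when only these pieces remain (= sum over removing one remaining piece with nothing left below it):
  1 left: {5}→1  {8}→1  {9}→1
  2 left: {4,5}→1  {5,8}→2  {5,9}→2  {6,9}→1  {7,8}→1  {8,9}→2
  3 left: {1,7,8}→1  {3,4,5}→1  {4,5,8}→3  {4,5,9}→3  {5,6,9}→3  {5,7,8}→3  {5,8,9}→6  {6,8,9}→3  {7,8,9}→3
  4 left: {1,5,7,8}→4  {1,7,8,9}→4  {2,3,4,5}→1  {3,4,5,8}→4  {3,4,5,9}→4  {4,5,6,9}→6  {4,5,7,8}→6  {4,5,8,9}→12  {5,6,8,9}→12  {5,7,8,9}→12  {6,7,8,9}→6
  5 left: {0,2,3,4,5}→1  {1,4,5,7,8}→10  {1,5,7,8,9}→20  {1,6,7,8,9}→10  {2,3,4,5,8}→5  {2,3,4,5,9}→5  {3,4,5,6,9}→10  {3,4,5,7,8}→10  {3,4,5,8,9}→20  {4,5,6,8,9}→30  {4,5,7,8,9}→30  {5,6,7,8,9}→30
  6 left: {0,2,3,4,5,8}→6  {0,2,3,4,5,9}→6  {1,3,4,5,7,8}→20  {1,4,5,7,8,9}→60  {1,5,6,7,8,9}→60  {2,3,4,5,6,9}→15  {2,3,4,5,7,8}→15  {2,3,4,5,8,9}→30  {3,4,5,6,8,9}→60  {3,4,5,7,8,9}→60  {4,5,6,7,8,9}→90
  7 left: {0,2,3,4,5,6,9}→21  {0,2,3,4,5,7,8}→21  {0,2,3,4,5,8,9}→42  {1,2,3,4,5,7,8}→35  {1,3,4,5,7,8,9}→140  {1,4,5,6,7,8,9}→210  {2,3,4,5,6,8,9}→105  {2,3,4,5,7,8,9}→105  {3,4,5,6,7,8,9}→210
  8 left: {0,1,2,3,4,5,7,8}→56  {0,2,3,4,5,6,8,9}→168  {0,2,3,4,5,7,8,9}→168  {1,2,3,4,5,7,8,9}→280  {1,3,4,5,6,7,8,9}→560  {2,3,4,5,6,7,8,9}→420
  placing 0:x first → 1260 extensions
  placing 1:y first → 756 extensions
  placing 6:z first → 504 extensions
total linear extensions = 2520

2520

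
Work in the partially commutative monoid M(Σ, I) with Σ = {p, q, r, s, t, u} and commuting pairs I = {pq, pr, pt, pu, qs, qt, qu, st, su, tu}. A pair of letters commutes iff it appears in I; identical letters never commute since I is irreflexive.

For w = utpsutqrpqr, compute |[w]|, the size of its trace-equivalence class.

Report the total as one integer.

3570

0(u) covers ∅
1(t) covers ∅
2(p) covers ∅
3(s) covers 2:p
4(u) covers 0:u
5(t) covers 1:t
6(q) covers ∅
7(r) covers 3:s, 4:u, 5:t, 6:q
8(p) covers 3:s
9(q) covers 7:r
10(r) covers 9:q
floor of heap: 0:u, 1:t, 2:p, 6:q
completions by unplaced set U, small U first (add the entries for U minus each lowest piece of U):
  |U|=1: {8}:1  {10}:1
  |U|=2: {8,10}:2  {9,10}:1
  |U|=3: {7,9,10}:1  {8,9,10}:3
  |U|=4: {4,7,9,10}:1  {5,7,9,10}:1  {6,7,9,10}:1  {7,8,9,10}:4
  |U|=5: {0,4,7,9,10}:1  {1,5,7,9,10}:1  {3,7,8,9,10}:4  {4,5,7,9,10}:2  {4,6,7,9,10}:2  {4,7,8,9,10}:5  {5,6,7,9,10}:2  {5,7,8,9,10}:5  {6,7,8,9,10}:5
  |U|=6: {0,4,5,7,9,10}:3  {0,4,6,7,9,10}:3  {0,4,7,8,9,10}:6  {1,4,5,7,9,10}:3  {1,5,6,7,9,10}:3  {1,5,7,8,9,10}:6  {2,3,7,8,9,10}:4  {3,4,7,8,9,10}:9  {3,5,7,8,9,10}:9  {3,6,7,8,9,10}:9  {4,5,6,7,9,10}:6  {4,5,7,8,9,10}:12  {4,6,7,8,9,10}:12  {5,6,7,8,9,10}:12
  |U|=7: {0,1,4,5,7,9,10}:6  {0,3,4,7,8,9,10}:15  {0,4,5,6,7,9,10}:12  {0,4,5,7,8,9,10}:21  {0,4,6,7,8,9,10}:21  {1,3,5,7,8,9,10}:15  {1,4,5,6,7,9,10}:12  {1,4,5,7,8,9,10}:21  {1,5,6,7,8,9,10}:21  {2,3,4,7,8,9,10}:13  {2,3,5,7,8,9,10}:13  {2,3,6,7,8,9,10}:13  {3,4,5,7,8,9,10}:30  {3,4,6,7,8,9,10}:30  {3,5,6,7,8,9,10}:30  {4,5,6,7,8,9,10}:42
  |U|=8: {0,1,4,5,6,7,9,10}:30  {0,1,4,5,7,8,9,10}:48  {0,2,3,4,7,8,9,10}:28  {0,3,4,5,7,8,9,10}:66  {0,3,4,6,7,8,9,10}:66  {0,4,5,6,7,8,9,10}:96  {1,2,3,5,7,8,9,10}:28  {1,3,4,5,7,8,9,10}:66  {1,3,5,6,7,8,9,10}:66  {1,4,5,6,7,8,9,10}:96  {2,3,4,5,7,8,9,10}:56  {2,3,4,6,7,8,9,10}:56  {2,3,5,6,7,8,9,10}:56  {3,4,5,6,7,8,9,10}:132
  |U|=9: {0,1,3,4,5,7,8,9,10}:180  {0,1,4,5,6,7,8,9,10}:270  {0,2,3,4,5,7,8,9,10}:150  {0,2,3,4,6,7,8,9,10}:150  {0,3,4,5,6,7,8,9,10}:360  {1,2,3,4,5,7,8,9,10}:150  {1,2,3,5,6,7,8,9,10}:150  {1,3,4,5,6,7,8,9,10}:360  {2,3,4,5,6,7,8,9,10}:300
  start at 0(u): 960
  start at 1(t): 960
  start at 2(p): 1170
  start at 6(q): 480
sum over floor = 3570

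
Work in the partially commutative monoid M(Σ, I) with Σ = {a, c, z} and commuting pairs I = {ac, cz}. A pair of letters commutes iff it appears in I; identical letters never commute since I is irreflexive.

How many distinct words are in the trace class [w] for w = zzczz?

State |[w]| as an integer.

piece 0:z — minimal
piece 1:z rests on {0:z}
piece 2:c — minimal
piece 3:z rests on {1:z}
piece 4:z rests on {3:z}
minimal pieces: {0:z, 2:c}
ways to finish when only these pieces remain (= sum over removing one remaining piece with nothing left below it):
  1 left: {2}→1  {4}→1
  2 left: {2,4}→2  {3,4}→1
  3 left: {1,3,4}→1  {2,3,4}→3
  placing 0:z first → 4 extensions
  placing 2:c first → 1 extensions
total linear extensions = 5

5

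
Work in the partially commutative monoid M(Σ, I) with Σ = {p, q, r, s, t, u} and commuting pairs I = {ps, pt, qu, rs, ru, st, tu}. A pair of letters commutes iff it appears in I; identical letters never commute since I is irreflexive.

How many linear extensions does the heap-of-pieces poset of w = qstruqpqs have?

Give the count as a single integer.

drop 0:q onto floor
drop 1:s onto {0:q}
drop 2:t onto {0:q}
drop 3:r onto {2:t}
drop 4:u onto {1:s}
drop 5:q onto {1:s, 3:r}
drop 6:p onto {4:u, 5:q}
drop 7:q onto {6:p}
drop 8:s onto {7:q}
ground layer = {0:q}
drop-orders for the pieces not yet dropped (sum over which currently-grounded one goes next):
  1 to go: {8} 1
  2 to go: {7,8} 1
  3 to go: {6,7,8} 1
  4 to go: {4,6,7,8} 1  {5,6,7,8} 1
  5 to go: {3,5,6,7,8} 1  {4,5,6,7,8} 2
  6 to go: {1,4,5,6,7,8} 2  {2,3,5,6,7,8} 1  {3,4,5,6,7,8} 3
  7 to go: {1,3,4,5,6,7,8} 5  {2,3,4,5,6,7,8} 4
  if 0:q drops first: 9 orders

9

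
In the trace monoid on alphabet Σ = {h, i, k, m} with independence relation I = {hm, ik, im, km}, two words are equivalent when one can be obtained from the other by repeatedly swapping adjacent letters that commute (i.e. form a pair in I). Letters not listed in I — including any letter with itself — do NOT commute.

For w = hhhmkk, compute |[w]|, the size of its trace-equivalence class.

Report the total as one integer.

6

piece 0:h — minimal
piece 1:h rests on {0:h}
piece 2:h rests on {1:h}
piece 3:m — minimal
piece 4:k rests on {2:h}
piece 5:k rests on {4:k}
minimal pieces: {0:h, 3:m}
ways to finish when only these pieces remain (= sum over removing one remaining piece with nothing left below it):
  1 left: {3}→1  {5}→1
  2 left: {3,5}→2  {4,5}→1
  3 left: {2,4,5}→1  {3,4,5}→3
  4 left: {1,2,4,5}→1  {2,3,4,5}→4
  placing 0:h first → 5 extensions
  placing 3:m first → 1 extensions
total linear extensions = 6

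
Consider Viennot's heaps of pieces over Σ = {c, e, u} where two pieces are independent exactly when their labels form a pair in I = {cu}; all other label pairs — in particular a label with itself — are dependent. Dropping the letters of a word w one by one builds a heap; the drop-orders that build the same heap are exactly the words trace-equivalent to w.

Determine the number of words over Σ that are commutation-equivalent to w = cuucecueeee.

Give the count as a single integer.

12

0(c) covers ∅
1(u) covers ∅
2(u) covers 1:u
3(c) covers 0:c
4(e) covers 2:u, 3:c
5(c) covers 4:e
6(u) covers 4:e
7(e) covers 5:c, 6:u
8(e) covers 7:e
9(e) covers 8:e
10(e) covers 9:e
floor of heap: 0:c, 1:u
completions by unplaced set U, small U first (add the entries for U minus each lowest piece of U):
  |U|=1: {10}:1
  |U|=2: {9,10}:1
  |U|=3: {8,9,10}:1
  |U|=4: {7,8,9,10}:1
  |U|=5: {5,7,8,9,10}:1  {6,7,8,9,10}:1
  |U|=6: {5,6,7,8,9,10}:2
  |U|=7: {4,5,6,7,8,9,10}:2
  |U|=8: {2,4,5,6,7,8,9,10}:2  {3,4,5,6,7,8,9,10}:2
  |U|=9: {0,3,4,5,6,7,8,9,10}:2  {1,2,4,5,6,7,8,9,10}:2  {2,3,4,5,6,7,8,9,10}:4
  start at 0(c): 6
  start at 1(u): 6
sum over floor = 12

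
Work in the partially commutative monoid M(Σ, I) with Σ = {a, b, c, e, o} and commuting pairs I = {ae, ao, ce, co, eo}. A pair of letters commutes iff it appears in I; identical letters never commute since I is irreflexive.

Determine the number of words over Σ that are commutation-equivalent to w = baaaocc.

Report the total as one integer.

6

0(b) covers ∅
1(a) covers 0:b
2(a) covers 1:a
3(a) covers 2:a
4(o) covers 0:b
5(c) covers 3:a
6(c) covers 5:c
floor of heap: 0:b
completions by unplaced set U, small U first (add the entries for U minus each lowest piece of U):
  |U|=1: {4}:1  {6}:1
  |U|=2: {4,6}:2  {5,6}:1
  |U|=3: {3,5,6}:1  {4,5,6}:3
  |U|=4: {2,3,5,6}:1  {3,4,5,6}:4
  |U|=5: {1,2,3,5,6}:1  {2,3,4,5,6}:5
  start at 0(b): 6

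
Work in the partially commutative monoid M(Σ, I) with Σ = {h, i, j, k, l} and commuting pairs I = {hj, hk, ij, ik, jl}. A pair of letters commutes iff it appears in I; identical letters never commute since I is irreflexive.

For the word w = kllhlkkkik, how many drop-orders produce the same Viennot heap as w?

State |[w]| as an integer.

piece 0:k — minimal
piece 1:l rests on {0:k}
piece 2:l rests on {1:l}
piece 3:h rests on {2:l}
piece 4:l rests on {3:h}
piece 5:k rests on {4:l}
piece 6:k rests on {5:k}
piece 7:k rests on {6:k}
piece 8:i rests on {4:l}
piece 9:k rests on {7:k}
minimal pieces: {0:k}
ways to finish when only these pieces remain (= sum over removing one remaining piece with nothing left below it):
  1 left: {8}→1  {9}→1
  2 left: {7,9}→1  {8,9}→2
  3 left: {6,7,9}→1  {7,8,9}→3
  4 left: {5,6,7,9}→1  {6,7,8,9}→4
  5 left: {5,6,7,8,9}→5
  6 left: {4,5,6,7,8,9}→5
  7 left: {3,4,5,6,7,8,9}→5
  8 left: {2,3,4,5,6,7,8,9}→5
  placing 0:k first → 5 extensions

5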